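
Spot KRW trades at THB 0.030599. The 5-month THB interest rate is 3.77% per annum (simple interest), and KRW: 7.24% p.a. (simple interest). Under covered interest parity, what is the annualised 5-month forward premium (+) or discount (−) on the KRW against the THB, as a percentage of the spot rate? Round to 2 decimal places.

-3.37%

T = 5/12 years.
F = S · g_THB/g_KRW = 0.030599 × 1.0157083/1.0301667 = 0.030169543.
(F − S)/S ÷ T = (0.030169543 − 0.030599)/0.030599/(5/12) = -0.033684 → -3.37%.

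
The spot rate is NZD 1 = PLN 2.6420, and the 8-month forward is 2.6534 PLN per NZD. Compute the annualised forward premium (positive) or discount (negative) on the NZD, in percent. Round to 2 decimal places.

+0.65%

T = 8/12 years.
NZD trades forward at +0.43149% vs spot over the period.
Annualise by dividing by T: 0.0043149 / (8/12) = 0.006472 → 0.65%.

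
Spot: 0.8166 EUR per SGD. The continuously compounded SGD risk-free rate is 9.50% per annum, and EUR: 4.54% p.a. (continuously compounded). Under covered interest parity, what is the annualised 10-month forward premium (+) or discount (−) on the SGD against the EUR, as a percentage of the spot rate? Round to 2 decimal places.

T = 10/12 years.
No-arbitrage forward: 0.8166 × 1.0385581 / 1.0823847 = 0.7835352 EUR/SGD.
(F − S)/S ÷ T = (0.7835352 − 0.8166)/0.8166/(10/12) = -0.048589 → -4.86%.

-4.86%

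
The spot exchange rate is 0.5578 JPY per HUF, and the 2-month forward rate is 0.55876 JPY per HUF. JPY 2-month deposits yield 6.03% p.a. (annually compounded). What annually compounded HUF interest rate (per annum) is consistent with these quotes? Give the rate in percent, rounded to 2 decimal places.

4.94%

T = 2/12 years.
CIP gives F = S · g_JPY/g_HUF, so g_JPY/g_HUF = 0.55876/0.5578 = 1.0017210.
JPY growth factor: (1 + 0.0603)^(2/12) = 1.0098064.
Hence g_HUF = 1.0080715.
Annualise: 1.0080715^(12/2) − 1 = 0.049417 = 4.94%.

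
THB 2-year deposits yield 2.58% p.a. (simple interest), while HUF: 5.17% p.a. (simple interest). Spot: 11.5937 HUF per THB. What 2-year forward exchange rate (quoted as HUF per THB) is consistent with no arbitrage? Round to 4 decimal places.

12.1648

T = 2 years.
HUF growth factor: 1 + 0.0517×2 = 1.103400.
Growth of 1 THB over T: 1 + 0.0258×2 = 1.051600.
Forward (HUF per THB) = 11.5937 × 1.103400 / 1.051600 = 12.164786.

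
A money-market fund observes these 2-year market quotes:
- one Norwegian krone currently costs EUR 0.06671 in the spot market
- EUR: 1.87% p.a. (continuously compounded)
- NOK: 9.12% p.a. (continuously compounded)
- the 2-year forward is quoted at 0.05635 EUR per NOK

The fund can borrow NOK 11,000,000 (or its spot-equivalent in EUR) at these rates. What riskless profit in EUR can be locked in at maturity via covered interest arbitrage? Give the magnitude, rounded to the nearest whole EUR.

T = 2 years.
Invest the NOK and cover forward: 11,000,000 × 1.20009414 × 0.05635 = EUR 743,878.35.
Convert at spot and invest in EUR: 11,000,000 × 0.06671 × 1.03810818 = EUR 761,774.16.
The quoted forward undervalues NOK, so borrow NOK, convert to EUR at spot, deposit the EUR at 1.87%, and buy NOK forward at 0.05635 to cover the loan.
Profit = 761,774.16 − 743,878.35 = EUR 17,896.

EUR 17,896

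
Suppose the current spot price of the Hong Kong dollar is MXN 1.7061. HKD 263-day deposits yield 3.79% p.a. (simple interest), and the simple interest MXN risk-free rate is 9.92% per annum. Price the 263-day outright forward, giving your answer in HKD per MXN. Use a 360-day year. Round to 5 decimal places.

0.56166

T = 263/360 years.
MXN growth factor: 1 + 0.0992×263/360 = 1.0724711.
HKD accumulates by 1 + 0.0379×263/360 = 1.0276881.
So F = 1.7061 × 1.0724711 / 1.0276881 = 1.780446 (MXN/HKD).
Invert for HKD per MXN: 1 / 1.780446 = 0.56166.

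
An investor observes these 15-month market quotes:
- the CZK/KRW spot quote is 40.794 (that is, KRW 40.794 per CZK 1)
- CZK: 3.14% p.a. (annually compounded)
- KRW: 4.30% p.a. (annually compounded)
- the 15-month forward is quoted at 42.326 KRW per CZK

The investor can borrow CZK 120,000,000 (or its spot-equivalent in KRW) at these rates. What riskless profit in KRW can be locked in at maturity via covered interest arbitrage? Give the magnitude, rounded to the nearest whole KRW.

T = 15/12 years.
Invest the CZK and cover forward: 120,000,000 × 1.03940286324 × 42.326 = KRW 5,279,251,870.74.
Convert at spot and invest in KRW: 120,000,000 × 40.794 × 1.054035857589 = KRW 5,159,800,652.94.
The quoted forward overvalues CZK, so borrow KRW, buy CZK at spot, deposit the CZK at 3.14%, and sell the proceeds forward at 42.326.
Arbitrage profit = |5,279,251,870.74 − 5,159,800,652.94| = KRW 119,451,218.

KRW 119,451,218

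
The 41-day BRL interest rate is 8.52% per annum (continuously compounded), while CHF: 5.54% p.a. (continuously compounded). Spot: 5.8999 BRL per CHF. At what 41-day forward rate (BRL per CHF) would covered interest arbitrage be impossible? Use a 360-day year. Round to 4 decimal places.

T = 41/360 years.
BRL growth factor: e^(0.0852×41/360) = 1.0097506.
CHF accumulates by e^(0.0554×41/360) = 1.0063294.
So F = 5.8999 × 1.0097506 / 1.0063294 = 5.919958 (BRL/CHF).

5.9200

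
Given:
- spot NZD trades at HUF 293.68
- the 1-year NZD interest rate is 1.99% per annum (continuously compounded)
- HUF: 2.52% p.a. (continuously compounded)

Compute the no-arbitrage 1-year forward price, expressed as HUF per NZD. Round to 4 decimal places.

T = 1 year.
Growth of 1 HUF over T: e^(0.0252×1) = 1.025520204.
NZD accumulates by e^(0.0199×1) = 1.020099325.
Forward (HUF per NZD) = 293.68 × 1.025520204 / 1.020099325 = 295.240636.

295.2406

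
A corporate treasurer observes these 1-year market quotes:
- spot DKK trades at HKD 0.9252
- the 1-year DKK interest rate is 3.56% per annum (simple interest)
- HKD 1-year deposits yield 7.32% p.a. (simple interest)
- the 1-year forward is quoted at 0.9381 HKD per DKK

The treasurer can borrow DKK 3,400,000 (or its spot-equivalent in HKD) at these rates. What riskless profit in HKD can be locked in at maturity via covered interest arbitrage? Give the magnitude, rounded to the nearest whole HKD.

HKD 72,856

T = 1 year.
Route A — deposit DKK, sell forward: 3,400,000 × 1.035600 × 0.9381 = HKD 3,303,087.62.
Route B — convert at spot, deposit HKD: 3,400,000 × 0.9252 × 1.073200 = HKD 3,375,943.78.
The quoted forward undervalues DKK, so borrow DKK, convert to HKD at spot, deposit the HKD at 7.32%, and buy DKK forward at 0.9381 to cover the loan.
The gap between the two covered legs is HKD 72,856.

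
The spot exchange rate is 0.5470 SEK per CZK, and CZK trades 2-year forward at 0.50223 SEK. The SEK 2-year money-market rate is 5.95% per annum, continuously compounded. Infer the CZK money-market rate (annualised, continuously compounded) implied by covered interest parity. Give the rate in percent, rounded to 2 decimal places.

10.22%

T = 2 years.
F/S = 0.50223/0.547 = 0.9181536 = (growth of SEK) / (growth of CZK).
The SEK side grows by e^(0.0595×2) = 1.1263699.
Hence g_CZK = 1.2267772.
r = ln(1.2267772)/2 = 0.102195 → 10.22%.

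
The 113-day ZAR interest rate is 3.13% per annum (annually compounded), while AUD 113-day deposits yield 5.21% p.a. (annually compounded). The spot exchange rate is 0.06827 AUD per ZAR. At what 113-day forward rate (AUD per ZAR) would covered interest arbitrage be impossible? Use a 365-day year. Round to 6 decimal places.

T = 113/365 years.
AUD accumulates by (1 + 0.0521)^(113/365) = 1.0158477.
ZAR accumulates by (1 + 0.0313)^(113/365) = 1.0095872.
CIP: F = S · (grow AUD)/(grow ZAR) = 0.06827 × 1.0158477/1.0095872 = 0.06869335 AUD per ZAR.

0.068693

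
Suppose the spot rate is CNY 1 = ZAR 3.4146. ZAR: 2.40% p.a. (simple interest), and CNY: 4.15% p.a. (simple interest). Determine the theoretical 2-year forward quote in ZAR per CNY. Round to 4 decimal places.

3.3042

T = 2 years.
ZAR growth factor: 1 + 0.0240×2 = 1.048000.
CNY accumulates by 1 + 0.0415×2 = 1.083000.
So F = 3.4146 × 1.048000 / 1.083000 = 3.304248 (ZAR/CNY).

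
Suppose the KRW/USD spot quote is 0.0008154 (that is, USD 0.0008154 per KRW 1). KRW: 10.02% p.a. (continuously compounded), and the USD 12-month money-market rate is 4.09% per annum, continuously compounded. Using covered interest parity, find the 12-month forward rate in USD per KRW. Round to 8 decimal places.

T = 1 year.
USD accumulates by e^(0.0409×1) = 1.0417479.
KRW accumulates by e^(0.1002×1) = 1.105392.
So F = 0.0008154 × 1.0417479 / 1.105392 = 0.0007684525 (USD/KRW).

0.00076845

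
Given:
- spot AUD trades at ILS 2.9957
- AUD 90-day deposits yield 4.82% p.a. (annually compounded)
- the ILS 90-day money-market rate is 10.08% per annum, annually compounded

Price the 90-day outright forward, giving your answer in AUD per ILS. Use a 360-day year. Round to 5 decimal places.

T = 90/360 years.
ILS growth factor: (1 + 0.1008)^(90/360) = 1.0242998.
Growth of 1 AUD over T: (1 + 0.0482)^(90/360) = 1.0118381.
Forward (ILS per AUD) = 2.9957 × 1.0242998 / 1.0118381 = 3.032595.
Invert for AUD per ILS: 1 / 3.032595 = 0.32975.

0.32975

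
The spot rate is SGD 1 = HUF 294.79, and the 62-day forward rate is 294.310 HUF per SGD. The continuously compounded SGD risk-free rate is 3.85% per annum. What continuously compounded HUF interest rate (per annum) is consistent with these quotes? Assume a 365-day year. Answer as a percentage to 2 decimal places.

2.89%

T = 62/365 years.
CIP gives F = S · g_HUF/g_SGD, so g_HUF/g_SGD = 294.31/294.79 = 0.9983717.
The SGD side grows by e^(0.0385×62/365) = 1.0065612.
That pins the HUF growth at 1.0049222.
r = ln(1.0049222)/(62/365) = 0.028906 → 2.89%.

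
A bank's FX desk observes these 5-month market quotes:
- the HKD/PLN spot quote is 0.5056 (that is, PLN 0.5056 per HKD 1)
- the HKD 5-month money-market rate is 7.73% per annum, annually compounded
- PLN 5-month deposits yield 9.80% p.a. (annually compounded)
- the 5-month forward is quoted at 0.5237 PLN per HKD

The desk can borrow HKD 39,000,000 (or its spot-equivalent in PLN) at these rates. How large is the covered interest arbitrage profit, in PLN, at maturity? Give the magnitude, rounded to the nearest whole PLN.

T = 5/12 years.
Route A — deposit HKD, sell forward: 39,000,000 × 1.0315103935 × 0.5237 = PLN 21,067,877.73.
Route B — convert at spot, deposit PLN: 39,000,000 × 0.5056 × 1.0397229772 = PLN 20,501,673.55.
The quoted forward overvalues HKD, so borrow PLN, buy HKD at spot, deposit the HKD at 7.73%, and sell the proceeds forward at 0.5237.
The gap between the two covered legs is PLN 566,204.

PLN 566,204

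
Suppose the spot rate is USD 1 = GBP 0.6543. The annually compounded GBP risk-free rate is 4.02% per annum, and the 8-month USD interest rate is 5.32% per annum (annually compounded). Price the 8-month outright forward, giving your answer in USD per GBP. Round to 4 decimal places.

T = 8/12 years.
GBP growth factor: (1 + 0.0402)^(8/12) = 1.0266236.
USD accumulates by (1 + 0.0532)^(8/12) = 1.0351594.
So F = 0.6543 × 1.0266236 / 1.0351594 = 0.6489047 (GBP/USD).
Invert for USD per GBP: 1 / 0.6489047 = 1.5411.

1.5411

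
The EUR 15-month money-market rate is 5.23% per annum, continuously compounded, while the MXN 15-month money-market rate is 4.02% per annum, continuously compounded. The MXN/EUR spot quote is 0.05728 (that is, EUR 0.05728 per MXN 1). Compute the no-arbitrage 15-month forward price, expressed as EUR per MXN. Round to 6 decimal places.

T = 15/12 years.
EUR growth factor: e^(0.0523×15/12) = 1.0675593.
MXN accumulates by e^(0.0402×15/12) = 1.0515339.
So F = 0.05728 × 1.0675593 / 1.0515339 = 0.05815295 (EUR/MXN).

0.058153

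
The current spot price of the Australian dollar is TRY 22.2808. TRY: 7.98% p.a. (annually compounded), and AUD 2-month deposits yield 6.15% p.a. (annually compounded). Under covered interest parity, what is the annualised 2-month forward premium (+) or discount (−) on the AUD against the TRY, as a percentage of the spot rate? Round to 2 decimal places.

+1.71%

T = 2/12 years.
CIP forward (TRY per AUD) = 22.2808 × 1.0128782/1.0099968 = 22.3443645.
(F − S)/S ÷ T = (22.3443645 − 22.2808)/22.2808/(2/12) = 0.017117 → 1.71%.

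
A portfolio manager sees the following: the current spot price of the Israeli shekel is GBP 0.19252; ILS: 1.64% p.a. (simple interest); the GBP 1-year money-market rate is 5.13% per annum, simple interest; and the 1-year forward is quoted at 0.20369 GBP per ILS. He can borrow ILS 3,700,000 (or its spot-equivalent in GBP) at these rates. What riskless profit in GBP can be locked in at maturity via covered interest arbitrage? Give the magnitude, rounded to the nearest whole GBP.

GBP 17,147

T = 1 year.
Keep in ILS, deliver into the forward: 3,700,000·1.016400·0.20369 = GBP 766,012.91.
Swap to GBP now, deposit: 3,700,000·0.19252·1.051300 = GBP 748,866.22.
The quoted forward overvalues ILS, so borrow GBP, buy ILS at spot, deposit the ILS at 1.64%, and sell the proceeds forward at 0.20369.
Arbitrage profit = |766,012.91 − 748,866.22| = GBP 17,147.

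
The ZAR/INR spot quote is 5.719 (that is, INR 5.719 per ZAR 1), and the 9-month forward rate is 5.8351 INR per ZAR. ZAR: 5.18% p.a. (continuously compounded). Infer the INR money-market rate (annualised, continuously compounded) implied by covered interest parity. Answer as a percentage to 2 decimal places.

7.86%

T = 9/12 years.
By CIP, F/S equals the INR-to-ZAR growth ratio: 5.8351/5.719 = 1.0203008.
ZAR growth factor: e^(0.0518×9/12) = 1.0396145.
Hence g_INR = 1.0607195.
r = ln(1.0607195)/(9/12) = 0.078597 → 7.86%.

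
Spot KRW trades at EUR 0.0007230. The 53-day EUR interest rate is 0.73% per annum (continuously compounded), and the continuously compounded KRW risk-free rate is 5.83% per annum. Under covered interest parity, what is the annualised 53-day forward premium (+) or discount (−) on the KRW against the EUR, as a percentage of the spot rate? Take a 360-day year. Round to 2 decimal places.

-5.08%

T = 53/360 years.
CIP forward (EUR per KRW) = 0.000723 × 1.0010753/1.008620 = 0.0007175918.
Annualised premium = (F − S)/S × (1/T) = (0.0007175918 − 0.000723)/0.000723 ÷ (53/360) = -5.08%.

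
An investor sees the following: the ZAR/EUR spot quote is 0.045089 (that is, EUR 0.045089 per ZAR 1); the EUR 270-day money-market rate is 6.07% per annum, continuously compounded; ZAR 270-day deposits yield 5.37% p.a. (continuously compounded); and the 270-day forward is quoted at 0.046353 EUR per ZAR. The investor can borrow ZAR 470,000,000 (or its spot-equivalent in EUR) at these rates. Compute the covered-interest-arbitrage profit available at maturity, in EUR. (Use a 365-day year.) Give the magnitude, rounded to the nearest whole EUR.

T = 270/365 years.
Invest the ZAR and cover forward: 470,000,000 × 1.0405228089 × 0.046353 = EUR 22,668,736.27.
Convert at spot and invest in EUR: 470,000,000 × 0.045089 × 1.0459246951 = EUR 22,165,058.33.
The quoted forward overvalues ZAR, so borrow EUR, buy ZAR at spot, deposit the ZAR at 5.37%, and sell the proceeds forward at 0.046353.
Arbitrage profit = |22,668,736.27 − 22,165,058.33| = EUR 503,678.

EUR 503,678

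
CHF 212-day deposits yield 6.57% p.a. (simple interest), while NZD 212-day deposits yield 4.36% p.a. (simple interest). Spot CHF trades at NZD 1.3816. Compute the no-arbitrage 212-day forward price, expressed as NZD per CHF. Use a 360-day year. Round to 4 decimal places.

T = 212/360 years.
NZD accumulates by 1 + 0.0436×212/360 = 1.0256756.
CHF accumulates by 1 + 0.0657×212/360 = 1.038690.
Forward (NZD per CHF) = 1.3816 × 1.0256756 / 1.038690 = 1.364289.

1.3643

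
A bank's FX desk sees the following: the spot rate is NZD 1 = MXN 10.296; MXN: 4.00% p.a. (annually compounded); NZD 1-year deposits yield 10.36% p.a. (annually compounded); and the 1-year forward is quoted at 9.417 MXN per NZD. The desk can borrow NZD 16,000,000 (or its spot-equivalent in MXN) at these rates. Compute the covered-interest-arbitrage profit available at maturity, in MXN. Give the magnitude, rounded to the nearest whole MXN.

MXN 5,043,821

T = 1 year.
Keep in NZD, deliver into the forward: 16,000,000·1.103600·9.417 = MXN 166,281,619.20.
Swap to MXN now, deposit: 16,000,000·10.296·1.040000 = MXN 171,325,440.00.
The quoted forward undervalues NZD, so borrow NZD, convert to MXN at spot, deposit the MXN at 4.00%, and buy NZD forward at 9.417 to cover the loan.
Profit = 171,325,440.00 − 166,281,619.20 = MXN 5,043,821.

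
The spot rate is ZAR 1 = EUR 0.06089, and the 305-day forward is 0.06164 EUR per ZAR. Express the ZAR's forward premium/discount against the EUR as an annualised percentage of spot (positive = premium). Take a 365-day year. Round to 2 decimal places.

+1.47%

T = 305/365 years.
Period premium: (0.06164 − 0.06089)/0.06089 = 0.0123173.
×(1/T) gives 1.47% p.a.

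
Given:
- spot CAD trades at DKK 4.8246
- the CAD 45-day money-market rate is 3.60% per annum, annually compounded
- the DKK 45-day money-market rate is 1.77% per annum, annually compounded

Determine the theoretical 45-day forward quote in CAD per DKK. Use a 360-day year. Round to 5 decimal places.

T = 45/360 years.
DKK growth factor: (1 + 0.0177)^(45/360) = 1.0021956.
CAD accumulates by (1 + 0.0360)^(45/360) = 1.0044307.
So F = 4.8246 × 1.0021956 / 1.0044307 = 4.813864 (DKK/CAD).
Quoted the other way: 1/4.813864 = 0.20773 CAD per DKK.

0.20773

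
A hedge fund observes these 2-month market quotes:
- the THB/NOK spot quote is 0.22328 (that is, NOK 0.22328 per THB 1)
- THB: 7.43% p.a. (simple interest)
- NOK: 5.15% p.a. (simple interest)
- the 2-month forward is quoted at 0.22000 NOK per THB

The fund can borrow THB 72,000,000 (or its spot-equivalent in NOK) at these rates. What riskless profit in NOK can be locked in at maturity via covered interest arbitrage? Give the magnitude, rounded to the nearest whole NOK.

T = 2/12 years.
Keep in THB, deliver into the forward: 72,000,000·1.0123833333·0.22000 = NOK 16,036,152.00.
Swap to NOK now, deposit: 72,000,000·0.22328·1.0085833333 = NOK 16,214,147.04.
The quoted forward undervalues THB, so borrow THB, convert to NOK at spot, deposit the NOK at 5.15%, and buy THB forward at 0.22000 to cover the loan.
The gap between the two covered legs is NOK 177,995.

NOK 177,995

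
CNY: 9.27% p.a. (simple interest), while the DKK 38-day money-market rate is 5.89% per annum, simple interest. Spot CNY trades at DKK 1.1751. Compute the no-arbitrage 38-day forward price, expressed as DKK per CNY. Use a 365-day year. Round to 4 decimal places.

T = 38/365 years.
Growth of 1 DKK over T: 1 + 0.0589×38/365 = 1.0061321.
CNY accumulates by 1 + 0.0927×38/365 = 1.009651.
So F = 1.1751 × 1.0061321 / 1.009651 = 1.171004 (DKK/CNY).

1.1710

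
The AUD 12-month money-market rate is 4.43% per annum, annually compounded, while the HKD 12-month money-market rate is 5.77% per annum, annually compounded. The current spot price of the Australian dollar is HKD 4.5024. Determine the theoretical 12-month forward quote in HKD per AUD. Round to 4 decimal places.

4.5602

T = 1 year.
Growth of 1 HKD over T: (1 + 0.0577)^1 = 1.057700.
AUD growth factor: (1 + 0.0443)^1 = 1.044300.
So F = 4.5024 × 1.057700 / 1.044300 = 4.560173 (HKD/AUD).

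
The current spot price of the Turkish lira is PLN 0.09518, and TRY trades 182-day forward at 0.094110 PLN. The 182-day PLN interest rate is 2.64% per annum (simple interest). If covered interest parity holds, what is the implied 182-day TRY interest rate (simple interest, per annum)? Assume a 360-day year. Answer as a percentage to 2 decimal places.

T = 182/360 years.
By CIP, F/S equals the PLN-to-TRY growth ratio: 0.09411/0.09518 = 0.9887581.
PLN growth factor: 1 + 0.0264×182/360 = 1.0133467.
That pins the TRY growth at 1.0248682.
r = (1.0248682 − 1)/(182/360) = 0.049190 → 4.92%.

4.92%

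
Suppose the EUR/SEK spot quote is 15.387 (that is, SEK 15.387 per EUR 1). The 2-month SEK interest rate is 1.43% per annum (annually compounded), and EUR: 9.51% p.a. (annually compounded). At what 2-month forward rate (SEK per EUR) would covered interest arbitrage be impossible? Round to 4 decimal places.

T = 2/12 years.
Growth of 1 SEK over T: (1 + 0.0143)^(2/12) = 1.00236926.
Growth of 1 EUR over T: (1 + 0.0951)^(2/12) = 1.01525615.
Forward (SEK per EUR) = 15.387 × 1.00236926 / 1.01525615 = 15.191689.

15.1917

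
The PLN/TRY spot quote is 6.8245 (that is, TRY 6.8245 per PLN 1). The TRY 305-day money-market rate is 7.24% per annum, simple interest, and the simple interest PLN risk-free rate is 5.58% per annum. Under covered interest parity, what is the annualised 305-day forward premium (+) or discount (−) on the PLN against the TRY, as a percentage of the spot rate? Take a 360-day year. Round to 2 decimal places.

+1.59%

T = 305/360 years.
No-arbitrage forward: 6.8245 × 1.0613389 / 1.047275 = 6.9161465 TRY/PLN.
(F − S)/S ÷ T = (6.9161465 − 6.8245)/6.8245/(305/360) = 0.015851 → 1.59%.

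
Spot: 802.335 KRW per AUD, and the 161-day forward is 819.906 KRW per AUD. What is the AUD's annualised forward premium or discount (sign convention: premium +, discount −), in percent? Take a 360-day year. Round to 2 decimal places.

+4.90%

T = 161/360 years.
(F − S)/S = (819.906 − 802.335)/802.335 = 0.0218998.
Per annum: 0.0218998 / (161/360) = 0.048968 = 4.90%.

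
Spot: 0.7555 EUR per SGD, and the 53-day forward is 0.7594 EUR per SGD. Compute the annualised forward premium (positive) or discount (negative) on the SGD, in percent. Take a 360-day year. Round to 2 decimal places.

+3.51%

T = 53/360 years.
SGD trades forward at +0.51621% vs spot over the period.
Annualise by dividing by T: 0.0051621 / (53/360) = 0.035063 → 3.51%.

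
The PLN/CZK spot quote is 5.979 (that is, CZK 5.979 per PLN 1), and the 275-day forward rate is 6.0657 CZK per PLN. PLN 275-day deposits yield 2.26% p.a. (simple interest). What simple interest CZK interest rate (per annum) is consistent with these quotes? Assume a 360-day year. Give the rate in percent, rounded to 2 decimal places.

T = 275/360 years.
By CIP, F/S equals the CZK-to-PLN growth ratio: 6.0657/5.979 = 1.0145008.
PLN growth factor: 1 + 0.0226×275/360 = 1.0172639.
That pins the CZK growth at 1.032015.
r = (1.032015 − 1)/(275/360) = 0.041911 → 4.19%.

4.19%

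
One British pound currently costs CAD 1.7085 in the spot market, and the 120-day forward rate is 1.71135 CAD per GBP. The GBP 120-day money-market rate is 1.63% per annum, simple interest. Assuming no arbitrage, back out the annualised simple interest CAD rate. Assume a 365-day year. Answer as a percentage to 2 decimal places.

T = 120/365 years.
CIP gives F = S · g_CAD/g_GBP, so g_CAD/g_GBP = 1.71135/1.7085 = 1.0016681.
GBP growth factor: 1 + 0.0163×120/365 = 1.0053589.
Hence g_CAD = 1.0070359.
(1.0070359 − 1)/T = 0.021401, i.e. 2.14%.

2.14%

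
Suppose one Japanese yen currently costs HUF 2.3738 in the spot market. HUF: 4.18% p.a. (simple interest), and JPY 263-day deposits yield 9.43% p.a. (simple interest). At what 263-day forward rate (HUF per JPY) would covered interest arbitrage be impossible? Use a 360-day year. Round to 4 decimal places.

2.2886

T = 263/360 years.
HUF accumulates by 1 + 0.0418×263/360 = 1.0305372.
JPY growth factor: 1 + 0.0943×263/360 = 1.0688914.
So F = 2.3738 × 1.0305372 / 1.0688914 = 2.288623 (HUF/JPY).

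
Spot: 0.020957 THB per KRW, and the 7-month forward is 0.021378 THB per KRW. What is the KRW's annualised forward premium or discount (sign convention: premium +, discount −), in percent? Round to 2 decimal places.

+3.44%

T = 7/12 years.
KRW trades forward at +2.00888% vs spot over the period.
×(1/T) gives 3.44% p.a.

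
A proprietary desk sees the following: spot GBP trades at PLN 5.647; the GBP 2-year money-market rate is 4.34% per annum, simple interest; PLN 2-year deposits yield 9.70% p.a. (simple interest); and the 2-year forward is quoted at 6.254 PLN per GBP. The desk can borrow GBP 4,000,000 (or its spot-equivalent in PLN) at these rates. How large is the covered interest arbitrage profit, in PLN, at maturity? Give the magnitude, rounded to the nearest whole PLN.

PLN 217,317

T = 2 years.
Keep in GBP, deliver into the forward: 4,000,000·1.086800·6.254 = PLN 27,187,388.80.
Swap to PLN now, deposit: 4,000,000·5.647·1.194000 = PLN 26,970,072.00.
The quoted forward overvalues GBP, so borrow PLN, buy GBP at spot, deposit the GBP at 4.34%, and sell the proceeds forward at 6.254.
Arbitrage profit = |27,187,388.80 − 26,970,072.00| = PLN 217,317.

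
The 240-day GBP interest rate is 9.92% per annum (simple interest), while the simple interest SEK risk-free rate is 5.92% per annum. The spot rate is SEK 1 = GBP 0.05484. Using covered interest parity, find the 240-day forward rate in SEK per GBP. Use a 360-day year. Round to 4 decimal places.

17.7788

T = 240/360 years.
GBP accumulates by 1 + 0.0992×240/360 = 1.06613333.
SEK accumulates by 1 + 0.0592×240/360 = 1.03946667.
Forward (GBP per SEK) = 0.05484 × 1.06613333 / 1.03946667 = 0.056246875.
Invert for SEK per GBP: 1 / 0.056246875 = 17.7788.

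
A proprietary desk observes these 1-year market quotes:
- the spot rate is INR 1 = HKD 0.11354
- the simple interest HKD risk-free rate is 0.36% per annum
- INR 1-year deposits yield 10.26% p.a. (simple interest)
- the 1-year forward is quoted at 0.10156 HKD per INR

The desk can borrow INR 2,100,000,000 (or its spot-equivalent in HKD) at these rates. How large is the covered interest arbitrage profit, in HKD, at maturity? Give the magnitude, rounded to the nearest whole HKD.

T = 1 year.
Route A — deposit INR, sell forward: 2,100,000,000 × 1.102600 × 0.10156 = HKD 235,158,117.60.
Route B — convert at spot, deposit HKD: 2,100,000,000 × 0.11354 × 1.003600 = HKD 239,292,362.40.
The quoted forward undervalues INR, so borrow INR, convert to HKD at spot, deposit the HKD at 0.36%, and buy INR forward at 0.10156 to cover the loan.
Profit = 239,292,362.40 − 235,158,117.60 = HKD 4,134,245.

HKD 4,134,245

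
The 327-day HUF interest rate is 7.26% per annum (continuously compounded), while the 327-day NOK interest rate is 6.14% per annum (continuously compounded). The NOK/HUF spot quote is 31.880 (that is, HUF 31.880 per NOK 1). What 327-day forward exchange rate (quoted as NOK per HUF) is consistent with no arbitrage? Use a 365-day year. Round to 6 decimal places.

T = 327/365 years.
HUF accumulates by e^(0.0726×327/365) = 1.0672035.
Growth of 1 NOK over T: e^(0.0614×327/365) = 1.0565487.
So F = 31.88 × 1.0672035 / 1.0565487 = 32.20149 (HUF/NOK).
Quoted the other way: 1/32.20149 = 0.031054 NOK per HUF.

0.031054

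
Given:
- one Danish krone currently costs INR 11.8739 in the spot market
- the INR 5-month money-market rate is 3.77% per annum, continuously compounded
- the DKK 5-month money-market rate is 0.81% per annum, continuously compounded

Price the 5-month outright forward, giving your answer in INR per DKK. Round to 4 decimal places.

T = 5/12 years.
INR accumulates by e^(0.0377×5/12) = 1.01583236.
DKK accumulates by e^(0.0081×5/12) = 1.0033807.
CIP: F = S · (grow INR)/(grow DKK) = 11.8739 × 1.01583236/1.0033807 = 12.021252 INR per DKK.

12.0213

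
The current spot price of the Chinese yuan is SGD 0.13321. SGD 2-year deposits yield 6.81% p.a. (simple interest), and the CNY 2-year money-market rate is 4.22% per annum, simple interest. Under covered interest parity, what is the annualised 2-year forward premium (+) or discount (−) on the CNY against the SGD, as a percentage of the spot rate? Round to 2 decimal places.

+2.39%

T = 2 years.
CIP forward (SGD per CNY) = 0.13321 × 1.136200/1.084400 = 0.13957322.
Annualised premium = (F − S)/S × (1/T) = (0.13957322 − 0.13321)/0.13321 ÷ 2 = 2.39%.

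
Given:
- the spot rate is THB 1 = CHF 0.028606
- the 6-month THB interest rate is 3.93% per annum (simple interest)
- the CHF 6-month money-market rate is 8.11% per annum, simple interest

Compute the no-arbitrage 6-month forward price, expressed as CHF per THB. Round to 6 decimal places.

0.029192

T = 6/12 years.
Growth of 1 CHF over T: 1 + 0.0811×6/12 = 1.040550.
THB growth factor: 1 + 0.0393×6/12 = 1.019650.
So F = 0.028606 × 1.040550 / 1.019650 = 0.02919234 (CHF/THB).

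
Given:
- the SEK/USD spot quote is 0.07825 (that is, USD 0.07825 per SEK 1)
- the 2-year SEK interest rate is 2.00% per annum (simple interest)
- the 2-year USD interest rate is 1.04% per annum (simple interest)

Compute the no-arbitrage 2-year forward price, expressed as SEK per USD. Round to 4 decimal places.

13.0199

T = 2 years.
USD growth factor: 1 + 0.0104×2 = 1.020800.
SEK accumulates by 1 + 0.0200×2 = 1.040000.
CIP: F = S · (grow USD)/(grow SEK) = 0.07825 × 1.020800/1.040000 = 0.076805385 USD per SEK.
Quoted the other way: 1/0.076805385 = 13.0199 SEK per USD.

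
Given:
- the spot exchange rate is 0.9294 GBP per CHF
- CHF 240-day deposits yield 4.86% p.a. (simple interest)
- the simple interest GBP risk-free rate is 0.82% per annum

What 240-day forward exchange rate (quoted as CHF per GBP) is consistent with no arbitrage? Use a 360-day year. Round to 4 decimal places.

T = 240/360 years.
Growth of 1 GBP over T: 1 + 0.0082×240/360 = 1.0054667.
CHF accumulates by 1 + 0.0486×240/360 = 1.032400.
CIP: F = S · (grow GBP)/(grow CHF) = 0.9294 × 1.0054667/1.032400 = 0.9051538 GBP per CHF.
Quoted the other way: 1/0.9051538 = 1.1048 CHF per GBP.

1.1048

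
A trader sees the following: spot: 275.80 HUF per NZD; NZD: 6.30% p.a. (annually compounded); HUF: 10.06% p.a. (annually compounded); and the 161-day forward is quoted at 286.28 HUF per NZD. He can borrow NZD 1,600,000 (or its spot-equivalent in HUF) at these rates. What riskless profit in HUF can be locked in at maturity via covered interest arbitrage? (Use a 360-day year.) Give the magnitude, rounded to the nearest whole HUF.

T = 161/360 years.
Route A — deposit NZD, sell forward: 1,600,000 × 1.02769978465 × 286.28 = HUF 470,735,830.96.
Route B — convert at spot, deposit HUF: 1,600,000 × 275.80 × 1.04380083825 = HUF 460,608,433.90.
The quoted forward overvalues NZD, so borrow HUF, buy NZD at spot, deposit the NZD at 6.30%, and sell the proceeds forward at 286.28.
Profit = 470,735,830.96 − 460,608,433.90 = HUF 10,127,397.

HUF 10,127,397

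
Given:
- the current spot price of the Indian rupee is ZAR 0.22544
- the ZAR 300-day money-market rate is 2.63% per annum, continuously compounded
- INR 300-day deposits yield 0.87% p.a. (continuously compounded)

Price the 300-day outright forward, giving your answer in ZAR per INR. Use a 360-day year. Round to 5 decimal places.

T = 300/360 years.
ZAR accumulates by e^(0.0263×300/360) = 1.0221586.
INR growth factor: e^(0.0087×300/360) = 1.0072763.
CIP: F = S · (grow ZAR)/(grow INR) = 0.22544 × 1.0221586/1.0072763 = 0.2287708 ZAR per INR.

0.22877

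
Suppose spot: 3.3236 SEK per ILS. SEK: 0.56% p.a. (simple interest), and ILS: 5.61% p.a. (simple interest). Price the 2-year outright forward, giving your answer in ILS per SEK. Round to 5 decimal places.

T = 2 years.
SEK accumulates by 1 + 0.0056×2 = 1.011200.
ILS accumulates by 1 + 0.0561×2 = 1.112200.
CIP: F = S · (grow SEK)/(grow ILS) = 3.3236 × 1.011200/1.112200 = 3.021781 SEK per ILS.
Invert for ILS per SEK: 1 / 3.021781 = 0.33093.

0.33093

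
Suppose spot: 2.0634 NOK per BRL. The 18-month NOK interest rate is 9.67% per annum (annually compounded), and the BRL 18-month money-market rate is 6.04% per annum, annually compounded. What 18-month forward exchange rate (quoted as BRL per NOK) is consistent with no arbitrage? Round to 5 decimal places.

T = 18/12 years.
NOK accumulates by (1 + 0.0967)^(18/12) = 1.148502.
BRL growth factor: (1 + 0.0604)^(18/12) = 1.0919546.
Forward (NOK per BRL) = 2.0634 × 1.148502 / 1.0919546 = 2.170254.
Invert for BRL per NOK: 1 / 2.170254 = 0.46078.

0.46078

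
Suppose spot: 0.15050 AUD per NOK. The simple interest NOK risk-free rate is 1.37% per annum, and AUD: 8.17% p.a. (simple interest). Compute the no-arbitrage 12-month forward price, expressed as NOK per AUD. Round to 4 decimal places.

T = 1 year.
AUD growth factor: 1 + 0.0817×1 = 1.081700.
NOK accumulates by 1 + 0.0137×1 = 1.013700.
CIP: F = S · (grow AUD)/(grow NOK) = 0.1505 × 1.081700/1.013700 = 0.1605957 AUD per NOK.
Quoted the other way: 1/0.1605957 = 6.2268 NOK per AUD.

6.2268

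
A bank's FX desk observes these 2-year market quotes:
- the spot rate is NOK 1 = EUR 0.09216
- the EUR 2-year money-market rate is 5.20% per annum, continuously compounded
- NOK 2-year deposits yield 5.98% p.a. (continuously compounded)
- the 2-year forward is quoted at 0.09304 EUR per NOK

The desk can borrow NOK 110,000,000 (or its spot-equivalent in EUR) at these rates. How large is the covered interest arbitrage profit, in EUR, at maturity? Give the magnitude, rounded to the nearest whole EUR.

T = 2 years.
Route A — deposit NOK, sell forward: 110,000,000 × 1.127045943 × 0.09304 = EUR 11,534,639.00.
Route B — convert at spot, deposit EUR: 110,000,000 × 0.09216 × 1.1096004549 = EUR 11,248,685.57.
The quoted forward overvalues NOK, so borrow EUR, buy NOK at spot, deposit the NOK at 5.98%, and sell the proceeds forward at 0.09304.
Profit = 11,534,639.00 − 11,248,685.57 = EUR 285,953.

EUR 285,953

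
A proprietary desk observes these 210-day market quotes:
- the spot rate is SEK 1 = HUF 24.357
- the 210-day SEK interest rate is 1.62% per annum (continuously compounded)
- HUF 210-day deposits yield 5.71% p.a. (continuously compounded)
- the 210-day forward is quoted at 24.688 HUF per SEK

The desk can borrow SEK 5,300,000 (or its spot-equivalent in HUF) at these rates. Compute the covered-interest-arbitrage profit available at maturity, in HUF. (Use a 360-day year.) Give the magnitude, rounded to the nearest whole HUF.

T = 210/360 years.
Route A — deposit SEK, sell forward: 5,300,000 × 1.00949479223 × 24.688 = HUF 132,088,759.38.
Route B — convert at spot, deposit HUF: 5,300,000 × 24.357 × 1.03386926646 = HUF 133,464,354.73.
The quoted forward undervalues SEK, so borrow SEK, convert to HUF at spot, deposit the HUF at 5.71%, and buy SEK forward at 24.688 to cover the loan.
Arbitrage profit = |132,088,759.38 − 133,464,354.73| = HUF 1,375,595.

HUF 1,375,595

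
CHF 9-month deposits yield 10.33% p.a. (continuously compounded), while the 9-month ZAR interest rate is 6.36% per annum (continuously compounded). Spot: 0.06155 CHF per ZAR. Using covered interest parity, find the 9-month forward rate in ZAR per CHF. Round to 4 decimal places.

15.7703

T = 9/12 years.
Growth of 1 CHF over T: e^(0.1033×9/12) = 1.08055522.
ZAR growth factor: e^(0.0636×9/12) = 1.04885595.
CIP: F = S · (grow CHF)/(grow ZAR) = 0.06155 × 1.08055522/1.04885595 = 0.063410208 CHF per ZAR.
Invert for ZAR per CHF: 1 / 0.063410208 = 15.7703.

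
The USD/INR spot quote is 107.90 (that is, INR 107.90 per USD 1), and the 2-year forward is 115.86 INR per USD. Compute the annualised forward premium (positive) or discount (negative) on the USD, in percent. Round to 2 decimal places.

T = 2 years.
USD trades forward at +7.37720% vs spot over the period.
Per annum: 0.0737720 / 2 = 0.036886 = 3.69%.

+3.69%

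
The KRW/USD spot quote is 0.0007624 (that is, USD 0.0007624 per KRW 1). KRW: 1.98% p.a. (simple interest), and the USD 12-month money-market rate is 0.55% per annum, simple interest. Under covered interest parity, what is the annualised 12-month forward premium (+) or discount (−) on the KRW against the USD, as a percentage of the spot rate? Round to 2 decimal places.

T = 1 year.
No-arbitrage forward: 0.0007624 × 1.005500 / 1.019800 = 0.0007517094 USD/KRW.
Annualised premium = (F − S)/S × (1/T) = (0.0007517094 − 0.0007624)/0.0007624 ÷ 1 = -1.40%.

-1.40%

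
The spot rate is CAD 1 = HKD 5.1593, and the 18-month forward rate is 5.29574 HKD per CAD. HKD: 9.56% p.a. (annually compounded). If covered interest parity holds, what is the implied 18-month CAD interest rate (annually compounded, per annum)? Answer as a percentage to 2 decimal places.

7.67%

T = 18/12 years.
By CIP, F/S equals the HKD-to-CAD growth ratio: 5.29574/5.1593 = 1.0264454.
HKD growth factor: (1 + 0.0956)^(18/12) = 1.1467745.
Hence g_CAD = 1.1172289.
Annualise: 1.1172289^(12/18) − 1 = 0.076700 = 7.67%.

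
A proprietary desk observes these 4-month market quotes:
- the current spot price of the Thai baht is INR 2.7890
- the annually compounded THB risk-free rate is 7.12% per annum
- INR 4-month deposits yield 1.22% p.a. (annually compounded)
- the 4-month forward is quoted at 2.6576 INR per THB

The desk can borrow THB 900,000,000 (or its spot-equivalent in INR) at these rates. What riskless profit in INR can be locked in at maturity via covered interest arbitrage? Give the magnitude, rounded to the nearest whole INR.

T = 4/12 years.
Keep in THB, deliver into the forward: 900,000,000·1.023191337471·2.6576 = INR 2,447,309,968.62.
Swap to INR now, deposit: 900,000,000·2.7890·1.004050240075 = INR 2,520,266,507.61.
The quoted forward undervalues THB, so borrow THB, convert to INR at spot, deposit the INR at 1.22%, and buy THB forward at 2.6576 to cover the loan.
The gap between the two covered legs is INR 72,956,539.

INR 72,956,539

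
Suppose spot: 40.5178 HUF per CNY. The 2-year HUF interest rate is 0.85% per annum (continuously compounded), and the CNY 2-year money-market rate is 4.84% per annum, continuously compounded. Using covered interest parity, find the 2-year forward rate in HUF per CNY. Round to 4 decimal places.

T = 2 years.
HUF accumulates by e^(0.0085×2) = 1.01714532.
CNY growth factor: e^(0.0484×2) = 1.10164002.
CIP: F = S · (grow HUF)/(grow CNY) = 40.5178 × 1.01714532/1.10164002 = 37.410125 HUF per CNY.

37.4101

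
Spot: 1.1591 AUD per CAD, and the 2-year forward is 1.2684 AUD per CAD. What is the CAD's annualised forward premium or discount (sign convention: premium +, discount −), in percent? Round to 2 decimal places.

+4.71%

T = 2 years.
(F − S)/S = (1.2684 − 1.1591)/1.1591 = 0.0942973.
Annualise by dividing by T: 0.0942973 / 2 = 0.047149 → 4.71%.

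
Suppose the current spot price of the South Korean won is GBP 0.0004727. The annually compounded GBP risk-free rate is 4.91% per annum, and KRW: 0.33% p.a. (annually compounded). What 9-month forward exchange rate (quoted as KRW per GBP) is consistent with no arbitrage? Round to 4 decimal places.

2045.8550

T = 9/12 years.
GBP accumulates by (1 + 0.0491)^(9/12) = 1.0366034867.
KRW growth factor: (1 + 0.0033)^(9/12) = 1.0024739805.
CIP: F = S · (grow GBP)/(grow KRW) = 0.0004727 × 1.0366034867/1.0024739805 = 0.0004887932033 GBP per KRW.
Quoted the other way: 1/0.0004887932033 = 2045.8550 KRW per GBP.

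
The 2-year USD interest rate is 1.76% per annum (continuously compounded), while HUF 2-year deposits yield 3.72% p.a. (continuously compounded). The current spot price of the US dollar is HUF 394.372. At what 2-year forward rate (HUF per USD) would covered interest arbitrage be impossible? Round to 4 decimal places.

T = 2 years.
HUF accumulates by e^(0.0372×2) = 1.077237614.
Growth of 1 USD over T: e^(0.0176×2) = 1.035826853.
CIP: F = S · (grow HUF)/(grow USD) = 394.372 × 1.077237614/1.035826853 = 410.138385 HUF per USD.

410.1384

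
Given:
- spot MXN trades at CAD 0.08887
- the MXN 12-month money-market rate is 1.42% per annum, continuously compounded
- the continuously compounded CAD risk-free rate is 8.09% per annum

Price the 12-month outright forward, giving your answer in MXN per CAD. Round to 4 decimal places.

10.5263

T = 1 year.
CAD growth factor: e^(0.0809×1) = 1.08426246.
Growth of 1 MXN over T: e^(0.0142×1) = 1.0143013.
So F = 0.08887 × 1.08426246 / 1.0143013 = 0.094999784 (CAD/MXN).
Invert for MXN per CAD: 1 / 0.094999784 = 10.5263.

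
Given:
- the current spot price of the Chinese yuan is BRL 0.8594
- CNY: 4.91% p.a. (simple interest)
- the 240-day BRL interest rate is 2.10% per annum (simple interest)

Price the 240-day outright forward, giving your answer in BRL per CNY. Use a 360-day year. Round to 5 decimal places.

T = 240/360 years.
Growth of 1 BRL over T: 1 + 0.0210×240/360 = 1.014000.
Growth of 1 CNY over T: 1 + 0.0491×240/360 = 1.0327333.
Forward (BRL per CNY) = 0.8594 × 1.014000 / 1.0327333 = 0.8438109.

0.84381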